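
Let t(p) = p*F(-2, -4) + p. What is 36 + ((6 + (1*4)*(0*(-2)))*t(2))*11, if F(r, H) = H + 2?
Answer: -96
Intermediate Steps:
F(r, H) = 2 + H
t(p) = -p (t(p) = p*(2 - 4) + p = p*(-2) + p = -2*p + p = -p)
36 + ((6 + (1*4)*(0*(-2)))*t(2))*11 = 36 + ((6 + (1*4)*(0*(-2)))*(-1*2))*11 = 36 + ((6 + 4*0)*(-2))*11 = 36 + ((6 + 0)*(-2))*11 = 36 + (6*(-2))*11 = 36 - 12*11 = 36 - 132 = -96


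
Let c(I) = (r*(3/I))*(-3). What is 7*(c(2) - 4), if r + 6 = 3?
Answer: 133/2 ≈ 66.500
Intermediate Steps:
r = -3 (r = -6 + 3 = -3)
c(I) = 27/I (c(I) = -9/I*(-3) = 27/I)
7*(c(2) - 4) = 7*(27/2 - 4) = 7*(19/2) = 133/2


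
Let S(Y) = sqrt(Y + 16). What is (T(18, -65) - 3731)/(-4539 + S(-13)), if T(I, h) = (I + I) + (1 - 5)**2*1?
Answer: 5566327/6867506 + 3679*sqrt(3)/20602518 ≈ 0.81084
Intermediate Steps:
T(I, h) = 16 + 2*I (T(I, h) = 2*I + (-4)**2*1 = 2*I + 16*1 = 2*I + 16 = 16 + 2*I)
S(Y) = sqrt(16 + Y)
(T(18, -65) - 3731)/(-4539 + S(-13)) = ((16 + 2*18) - 3731)/(-4539 + sqrt(16 - 13)) = ((16 + 36) - 3731)/(-4539 + sqrt(3)) = (52 - 3731)/(-4539 + sqrt(3)) = -3679/(-4539 + sqrt(3))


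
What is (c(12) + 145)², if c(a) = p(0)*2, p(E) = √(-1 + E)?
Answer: 21021 + 580*I ≈ 21021.0 + 580.0*I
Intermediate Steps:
c(a) = 2*I (c(a) = √(-1 + 0)*2 = √(-1)*2 = I*2 = 2*I)
(c(12) + 145)² = (2*I + 145)² = (145 + 2*I)²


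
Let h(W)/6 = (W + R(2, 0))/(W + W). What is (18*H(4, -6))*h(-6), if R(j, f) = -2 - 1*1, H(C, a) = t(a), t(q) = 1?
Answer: 81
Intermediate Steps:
H(C, a) = 1
R(j, f) = -3 (R(j, f) = -2 - 1 = -3)
h(W) = 3*(-3 + W)/W (h(W) = 6*((W - 3)/(W + W)) = 6*((-3 + W)/((2*W))) = 6*((-3 + W)*(1/(2*W))) = 6*((-3 + W)/(2*W)) = 3*(-3 + W)/W)
(18*H(4, -6))*h(-6) = (18*1)*(3 - 9/(-6)) = 18*(3 - 9*(-⅙)) = 18*(3 + 3/2) = 18*(9/2) = 81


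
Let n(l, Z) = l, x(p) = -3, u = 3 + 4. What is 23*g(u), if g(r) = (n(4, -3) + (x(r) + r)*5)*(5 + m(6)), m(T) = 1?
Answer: 3312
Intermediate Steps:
u = 7
g(r) = -66 + 30*r (g(r) = (4 + (-3 + r)*5)*(5 + 1) = (4 + (-15 + 5*r))*6 = (-11 + 5*r)*6 = -66 + 30*r)
23*g(u) = 23*(-66 + 30*7) = 23*(-66 + 210) = 23*144 = 3312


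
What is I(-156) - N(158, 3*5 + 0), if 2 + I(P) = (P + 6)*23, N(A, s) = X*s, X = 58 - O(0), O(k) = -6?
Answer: -4412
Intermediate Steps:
X = 64 (X = 58 - 1*(-6) = 58 + 6 = 64)
N(A, s) = 64*s
I(P) = 136 + 23*P (I(P) = -2 + (P + 6)*23 = -2 + (6 + P)*23 = -2 + (138 + 23*P) = 136 + 23*P)
I(-156) - N(158, 3*5 + 0) = (136 + 23*(-156)) - 64*(3*5 + 0) = (136 - 3588) - 64*(15 + 0) = -3452 - 64*15 = -3452 - 1*960 = -3452 - 960 = -4412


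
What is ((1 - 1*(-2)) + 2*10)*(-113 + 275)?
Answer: 3726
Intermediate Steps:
((1 - 1*(-2)) + 2*10)*(-113 + 275) = ((1 + 2) + 20)*162 = (3 + 20)*162 = 23*162 = 3726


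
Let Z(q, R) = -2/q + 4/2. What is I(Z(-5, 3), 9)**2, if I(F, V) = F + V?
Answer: 3249/25 ≈ 129.96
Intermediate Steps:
Z(q, R) = 2 - 2/q (Z(q, R) = -2/q + 4*(1/2) = -2/q + 2 = 2 - 2/q)
I(Z(-5, 3), 9)**2 = ((2 - 2/(-5)) + 9)**2 = ((2 - 2*(-1/5)) + 9)**2 = ((2 + 2/5) + 9)**2 = (12/5 + 9)**2 = (57/5)**2 = 3249/25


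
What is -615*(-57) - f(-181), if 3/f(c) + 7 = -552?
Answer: 19595748/559 ≈ 35055.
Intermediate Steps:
f(c) = -3/559 (f(c) = 3/(-7 - 552) = 3/(-559) = 3*(-1/559) = -3/559)
-615*(-57) - f(-181) = -615*(-57) - 1*(-3/559) = 35055 + 3/559 = 19595748/559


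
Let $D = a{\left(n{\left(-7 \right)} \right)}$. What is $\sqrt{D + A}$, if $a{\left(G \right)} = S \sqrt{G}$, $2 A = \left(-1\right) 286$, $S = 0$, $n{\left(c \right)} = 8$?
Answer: $i \sqrt{143} \approx 11.958 i$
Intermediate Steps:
$A = -143$ ($A = \frac{\left(-1\right) 286}{2} = \frac{1}{2} \left(-286\right) = -143$)
$a{\left(G \right)} = 0$ ($a{\left(G \right)} = 0 \sqrt{G} = 0$)
$D = 0$
$\sqrt{D + A} = \sqrt{0 - 143} = \sqrt{-143} = i \sqrt{143}$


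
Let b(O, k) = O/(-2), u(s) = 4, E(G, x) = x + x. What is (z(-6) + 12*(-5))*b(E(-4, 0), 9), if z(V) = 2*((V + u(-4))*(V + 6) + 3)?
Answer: 0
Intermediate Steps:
E(G, x) = 2*x
b(O, k) = -O/2 (b(O, k) = O*(-½) = -O/2)
z(V) = 6 + 2*(4 + V)*(6 + V) (z(V) = 2*((V + 4)*(V + 6) + 3) = 2*((4 + V)*(6 + V) + 3) = 2*(3 + (4 + V)*(6 + V)) = 6 + 2*(4 + V)*(6 + V))
(z(-6) + 12*(-5))*b(E(-4, 0), 9) = ((54 + 2*(-6)² + 20*(-6)) + 12*(-5))*(-0) = ((54 + 2*36 - 120) - 60)*(-½*0) = ((54 + 72 - 120) - 60)*0 = (6 - 60)*0 = -54*0 = 0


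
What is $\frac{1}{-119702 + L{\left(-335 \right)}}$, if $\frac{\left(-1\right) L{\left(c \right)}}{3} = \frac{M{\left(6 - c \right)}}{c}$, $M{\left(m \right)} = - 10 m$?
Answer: $- \frac{67}{8022080} \approx -8.352 \cdot 10^{-6}$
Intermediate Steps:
$L{\left(c \right)} = - \frac{3 \left(-60 + 10 c\right)}{c}$ ($L{\left(c \right)} = - 3 \frac{\left(-10\right) \left(6 - c\right)}{c} = - 3 \frac{-60 + 10 c}{c} = - \frac{3 \left(-60 + 10 c\right)}{c}$)
$\frac{1}{-119702 + L{\left(-335 \right)}} = \frac{1}{-119702 - \left(30 - \frac{180}{-335}\right)} = \frac{1}{-119702 + \left(-30 + 180 \left(- \frac{1}{335}\right)\right)} = \frac{1}{-119702 - \frac{2046}{67}} = \frac{1}{- \frac{8022080}{67}} = - \frac{67}{8022080}$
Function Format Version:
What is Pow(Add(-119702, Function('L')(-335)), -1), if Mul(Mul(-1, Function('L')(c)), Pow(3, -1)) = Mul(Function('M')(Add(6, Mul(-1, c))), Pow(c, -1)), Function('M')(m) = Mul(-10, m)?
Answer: Rational(-67, 8022080) ≈ -8.3520e-6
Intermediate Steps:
Function('L')(c) = Mul(-3, Pow(c, -1), Add(-60, Mul(10, c))) (Function('L')(c) = Mul(-3, Mul(Mul(-10, Add(6, Mul(-1, c))), Pow(c, -1))) = Mul(-3, Mul(Add(-60, Mul(10, c)), Pow(c, -1))) = Mul(-3, Mul(Pow(c, -1), Add(-60, Mul(10, c)))) = Mul(-3, Pow(c, -1), Add(-60, Mul(10, c))))
Pow(Add(-119702, Function('L')(-335)), -1) = Pow(Add(-119702, Add(-30, Mul(180, Pow(-335, -1)))), -1) = Pow(Add(-119702, Add(-30, Mul(180, Rational(-1, 335)))), -1) = Pow(Add(-119702, Add(-30, Rational(-36, 67))), -1) = Pow(Add(-119702, Rational(-2046, 67)), -1) = Pow(Rational(-8022080, 67), -1) = Rational(-67, 8022080)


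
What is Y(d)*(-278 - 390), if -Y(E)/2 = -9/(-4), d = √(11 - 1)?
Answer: 3006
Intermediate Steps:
d = √10 ≈ 3.1623
Y(E) = -9/2 (Y(E) = -(-18)/(-4) = -(-18)*(-1)/4 = -2*9/4 = -9/2)
Y(d)*(-278 - 390) = -9*(-278 - 390)/2 = -9/2*(-668) = 3006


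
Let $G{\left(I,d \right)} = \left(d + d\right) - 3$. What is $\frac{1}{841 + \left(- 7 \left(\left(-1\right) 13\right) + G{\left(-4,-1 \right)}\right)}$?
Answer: $\frac{1}{927} \approx 0.0010787$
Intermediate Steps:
$G{\left(I,d \right)} = -3 + 2 d$ ($G{\left(I,d \right)} = 2 d - 3 = -3 + 2 d$)
$\frac{1}{841 + \left(- 7 \left(\left(-1\right) 13\right) + G{\left(-4,-1 \right)}\right)} = \frac{1}{841 + \left(- 7 \left(\left(-1\right) 13\right) + \left(-3 + 2 \left(-1\right)\right)\right)} = \frac{1}{841 - -86} = \frac{1}{841 + \left(91 - 5\right)} = \frac{1}{841 + 86} = \frac{1}{927}$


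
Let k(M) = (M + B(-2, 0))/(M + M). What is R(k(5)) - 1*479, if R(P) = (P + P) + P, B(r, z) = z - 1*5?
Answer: -479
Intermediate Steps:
B(r, z) = -5 + z (B(r, z) = z - 5 = -5 + z)
k(M) = (-5 + M)/(2*M) (k(M) = (M + (-5 + 0))/(M + M) = (M - 5)/((2*M)) = (-5 + M)*(1/(2*M)) = (-5 + M)/(2*M))
R(P) = 3*P (R(P) = 2*P + P = 3*P)
R(k(5)) - 1*479 = 3*((1/2)*(-5 + 5)/5) - 1*479 = 3*((1/2)*(1/5)*0) - 479 = 3*0 - 479 = 0 - 479 = -479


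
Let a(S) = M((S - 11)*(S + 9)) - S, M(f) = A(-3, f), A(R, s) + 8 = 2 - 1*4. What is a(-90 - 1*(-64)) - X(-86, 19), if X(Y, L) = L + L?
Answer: -22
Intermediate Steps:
A(R, s) = -10 (A(R, s) = -8 + (2 - 1*4) = -8 + (2 - 4) = -8 - 2 = -10)
M(f) = -10
X(Y, L) = 2*L
a(S) = -10 - S
a(-90 - 1*(-64)) - X(-86, 19) = (-10 - (-90 - 1*(-64))) - 2*19 = (-10 - (-90 + 64)) - 1*38 = (-10 - 1*(-26)) - 38 = (-10 + 26) - 38 = 16 - 38 = -22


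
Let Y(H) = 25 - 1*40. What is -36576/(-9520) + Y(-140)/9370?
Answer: 4282179/1115030 ≈ 3.8404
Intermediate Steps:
Y(H) = -15 (Y(H) = 25 - 40 = -15)
-36576/(-9520) + Y(-140)/9370 = -36576/(-9520) - 15/9370 = -36576*(-1/9520) - 15*1/9370 = 2286/595 - 3/1874 = 4282179/1115030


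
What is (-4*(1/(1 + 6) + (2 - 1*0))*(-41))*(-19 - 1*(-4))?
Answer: -36900/7 ≈ -5271.4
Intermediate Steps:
(-4*(1/(1 + 6) + (2 - 1*0))*(-41))*(-19 - 1*(-4)) = (-4*(1/7 + (2 + 0))*(-41))*(-19 + 4) = (-4*(⅐ + 2)*(-41))*(-15) = (-4*15/7*(-41))*(-15) = -60/7*(-41)*(-15) = (2460/7)*(-15) = -36900/7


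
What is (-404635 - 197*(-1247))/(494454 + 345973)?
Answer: -158976/840427 ≈ -0.18916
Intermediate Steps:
(-404635 - 197*(-1247))/(494454 + 345973) = (-404635 + 245659)/840427 = -158976*1/840427 = -158976/840427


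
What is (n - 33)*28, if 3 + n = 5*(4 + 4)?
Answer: 112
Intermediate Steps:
n = 37 (n = -3 + 5*(4 + 4) = -3 + 5*8 = -3 + 40 = 37)
(n - 33)*28 = (37 - 33)*28 = 4*28 = 112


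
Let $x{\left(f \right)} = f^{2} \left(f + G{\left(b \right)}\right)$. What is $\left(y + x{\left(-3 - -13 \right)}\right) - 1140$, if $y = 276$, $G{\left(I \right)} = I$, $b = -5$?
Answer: $-364$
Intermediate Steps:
$x{\left(f \right)} = f^{2} \left(-5 + f\right)$ ($x{\left(f \right)} = f^{2} \left(f - 5\right) = f^{2} \left(-5 + f\right)$)
$\left(y + x{\left(-3 - -13 \right)}\right) - 1140 = \left(276 + \left(-3 - -13\right)^{2} \left(-5 - -10\right)\right) - 1140 = \left(276 + \left(-3 + 13\right)^{2} \left(-5 + \left(-3 + 13\right)\right)\right) - 1140 = \left(276 + 10^{2} \left(-5 + 10\right)\right) - 1140 = \left(276 + 100 \cdot 5\right) - 1140 = \left(276 + 500\right) - 1140 = 776 - 1140 = -364$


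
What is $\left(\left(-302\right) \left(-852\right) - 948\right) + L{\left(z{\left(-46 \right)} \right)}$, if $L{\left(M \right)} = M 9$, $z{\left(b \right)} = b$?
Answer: $255942$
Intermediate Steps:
$L{\left(M \right)} = 9 M$
$\left(\left(-302\right) \left(-852\right) - 948\right) + L{\left(z{\left(-46 \right)} \right)} = \left(\left(-302\right) \left(-852\right) - 948\right) + 9 \left(-46\right) = \left(257304 - 948\right) - 414 = 256356 - 414 = 255942$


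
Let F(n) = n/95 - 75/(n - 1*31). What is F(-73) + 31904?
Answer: 315211053/9880 ≈ 31904.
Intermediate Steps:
F(n) = -75/(-31 + n) + n/95 (F(n) = n*(1/95) - 75/(n - 31) = n/95 - 75/(-31 + n) = -75/(-31 + n) + n/95)
F(-73) + 31904 = (-7125 + (-73)**2 - 31*(-73))/(95*(-31 - 73)) + 31904 = (1/95)*(-7125 + 5329 + 2263)/(-104) + 31904 = (1/95)*(-1/104)*467 + 31904 = -467/9880 + 31904 = 315211053/9880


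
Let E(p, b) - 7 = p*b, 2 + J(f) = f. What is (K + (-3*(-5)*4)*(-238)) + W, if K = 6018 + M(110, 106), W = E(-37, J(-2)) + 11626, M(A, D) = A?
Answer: 3629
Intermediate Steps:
J(f) = -2 + f
E(p, b) = 7 + b*p (E(p, b) = 7 + p*b = 7 + b*p)
W = 11781 (W = (7 + (-2 - 2)*(-37)) + 11626 = (7 - 4*(-37)) + 11626 = (7 + 148) + 11626 = 155 + 11626 = 11781)
K = 6128 (K = 6018 + 110 = 6128)
(K + (-3*(-5)*4)*(-238)) + W = (6128 + (-3*(-5)*4)*(-238)) + 11781 = (6128 + (15*4)*(-238)) + 11781 = (6128 + 60*(-238)) + 11781 = (6128 - 14280) + 11781 = -8152 + 11781 = 3629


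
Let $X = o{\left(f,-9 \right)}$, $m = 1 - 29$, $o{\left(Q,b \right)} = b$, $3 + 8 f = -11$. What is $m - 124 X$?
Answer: $1088$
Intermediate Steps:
$f = - \frac{7}{4}$ ($f = - \frac{3}{8} + \frac{1}{8} \left(-11\right) = - \frac{3}{8} - \frac{11}{8} = - \frac{7}{4} \approx -1.75$)
$m = -28$
$X = -9$
$m - 124 X = -28 - -1116 = -28 + 1116 = 1088$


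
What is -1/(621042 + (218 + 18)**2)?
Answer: -1/676738 ≈ -1.4777e-6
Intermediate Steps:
-1/(621042 + (218 + 18)**2) = -1/(621042 + 236**2) = -1/(621042 + 55696) = -1/676738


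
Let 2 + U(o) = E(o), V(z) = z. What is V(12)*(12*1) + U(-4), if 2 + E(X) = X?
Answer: 136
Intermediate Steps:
E(X) = -2 + X
U(o) = -4 + o (U(o) = -2 + (-2 + o) = -4 + o)
V(12)*(12*1) + U(-4) = 12*(12*1) + (-4 - 4) = 12*12 - 8 = 144 - 8 = 136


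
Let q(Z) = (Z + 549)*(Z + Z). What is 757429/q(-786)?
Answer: 757429/372564 ≈ 2.0330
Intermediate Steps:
q(Z) = 2*Z*(549 + Z) (q(Z) = (549 + Z)*(2*Z) = 2*Z*(549 + Z))
757429/q(-786) = 757429/((2*(-786)*(549 - 786))) = 757429/((2*(-786)*(-237))) = 757429/372564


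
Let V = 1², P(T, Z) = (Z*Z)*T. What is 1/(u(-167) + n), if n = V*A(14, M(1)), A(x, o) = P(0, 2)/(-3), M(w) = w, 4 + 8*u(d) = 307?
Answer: 8/303 ≈ 0.026403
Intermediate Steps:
P(T, Z) = T*Z² (P(T, Z) = Z²*T = T*Z²)
u(d) = 303/8 (u(d) = -½ + (⅛)*307 = -½ + 307/8 = 303/8)
V = 1
A(x, o) = 0 (A(x, o) = (0*2²)/(-3) = (0*4)*(-⅓) = 0*(-⅓) = 0)
n = 0 (n = 1*0 = 0)
1/(u(-167) + n) = 1/(303/8 + 0) = 1/(303/8) = 8/303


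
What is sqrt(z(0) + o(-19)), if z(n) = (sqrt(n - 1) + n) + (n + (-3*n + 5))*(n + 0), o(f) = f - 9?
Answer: sqrt(-28 + I) ≈ 0.09448 + 5.2923*I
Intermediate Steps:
o(f) = -9 + f
z(n) = n + sqrt(-1 + n) + n*(5 - 2*n) (z(n) = (sqrt(-1 + n) + n) + (n + (5 - 3*n))*n = (n + sqrt(-1 + n)) + (5 - 2*n)*n = (n + sqrt(-1 + n)) + n*(5 - 2*n) = n + sqrt(-1 + n) + n*(5 - 2*n))
sqrt(z(0) + o(-19)) = sqrt((sqrt(-1 + 0) - 2*0**2 + 6*0) + (-9 - 19)) = sqrt((sqrt(-1) - 2*0 + 0) - 28) = sqrt((I + 0 + 0) - 28) = sqrt(I - 28) = sqrt(-28 + I)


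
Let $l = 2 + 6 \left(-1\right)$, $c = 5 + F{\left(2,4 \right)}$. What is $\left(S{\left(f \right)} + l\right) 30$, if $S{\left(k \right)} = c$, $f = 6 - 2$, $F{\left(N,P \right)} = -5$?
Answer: $-120$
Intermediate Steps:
$f = 4$
$c = 0$ ($c = 5 - 5 = 0$)
$S{\left(k \right)} = 0$
$l = -4$ ($l = 2 - 6 = -4$)
$\left(S{\left(f \right)} + l\right) 30 = \left(0 - 4\right) 30 = \left(-4\right) 30 = -120$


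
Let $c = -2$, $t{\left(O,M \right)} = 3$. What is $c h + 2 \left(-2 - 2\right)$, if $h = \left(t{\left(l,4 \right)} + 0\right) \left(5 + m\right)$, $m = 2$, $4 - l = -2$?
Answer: $-50$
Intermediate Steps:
$l = 6$ ($l = 4 - -2 = 4 + 2 = 6$)
$h = 21$ ($h = \left(3 + 0\right) \left(5 + 2\right) = 3 \cdot 7 = 21$)
$c h + 2 \left(-2 - 2\right) = \left(-2\right) 21 + 2 \left(-2 - 2\right) = -42 + 2 \left(-4\right) = -42 - 8 = -50$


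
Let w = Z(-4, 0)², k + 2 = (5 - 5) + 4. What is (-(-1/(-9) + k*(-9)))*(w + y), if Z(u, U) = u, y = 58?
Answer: 11914/9 ≈ 1323.8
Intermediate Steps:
k = 2 (k = -2 + ((5 - 5) + 4) = -2 + (0 + 4) = -2 + 4 = 2)
w = 16 (w = (-4)² = 16)
(-(-1/(-9) + k*(-9)))*(w + y) = (-(-1/(-9) + 2*(-9)))*(16 + 58) = -(-1*(-⅑) - 18)*74 = -(⅑ - 18)*74 = -1*(-161/9)*74 = (161/9)*74 = 11914/9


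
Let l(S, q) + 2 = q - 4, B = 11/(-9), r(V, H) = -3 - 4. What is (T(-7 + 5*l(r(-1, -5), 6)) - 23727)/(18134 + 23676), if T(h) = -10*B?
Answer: -213433/376290 ≈ -0.56720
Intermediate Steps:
r(V, H) = -7
B = -11/9 (B = 11*(-⅑) = -11/9 ≈ -1.2222)
l(S, q) = -6 + q (l(S, q) = -2 + (q - 4) = -2 + (-4 + q) = -6 + q)
T(h) = 110/9 (T(h) = -10*(-11/9) = 110/9)
(T(-7 + 5*l(r(-1, -5), 6)) - 23727)/(18134 + 23676) = (110/9 - 23727)/(18134 + 23676) = -213433/9/41810 = -213433/9*1/41810 = -213433/376290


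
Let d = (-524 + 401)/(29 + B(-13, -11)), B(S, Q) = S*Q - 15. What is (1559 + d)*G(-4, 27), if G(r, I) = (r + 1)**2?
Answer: 2201760/157 ≈ 14024.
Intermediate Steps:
B(S, Q) = -15 + Q*S (B(S, Q) = Q*S - 15 = -15 + Q*S)
G(r, I) = (1 + r)**2
d = -123/157 (d = (-524 + 401)/(29 + (-15 - 11*(-13))) = -123/(29 + (-15 + 143)) = -123/(29 + 128) = -123/157 ≈ -0.78344)
(1559 + d)*G(-4, 27) = (1559 - 123/157)*(1 - 4)**2 = (244640/157)*(-3)**2 = (244640/157)*9 = 2201760/157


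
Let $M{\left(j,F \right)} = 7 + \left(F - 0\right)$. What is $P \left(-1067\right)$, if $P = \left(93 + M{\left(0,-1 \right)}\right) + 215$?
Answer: $-335038$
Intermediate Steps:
$M{\left(j,F \right)} = 7 + F$ ($M{\left(j,F \right)} = 7 + \left(F + 0\right) = 7 + F$)
$P = 314$ ($P = \left(93 + \left(7 - 1\right)\right) + 215 = \left(93 + 6\right) + 215 = 99 + 215 = 314$)
$P \left(-1067\right) = 314 \left(-1067\right) = -335038$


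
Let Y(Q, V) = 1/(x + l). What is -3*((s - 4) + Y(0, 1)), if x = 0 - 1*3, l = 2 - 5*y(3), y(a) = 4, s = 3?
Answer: 22/7 ≈ 3.1429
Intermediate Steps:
l = -18 (l = 2 - 5*4 = 2 - 20 = -18)
x = -3 (x = 0 - 3 = -3)
Y(Q, V) = -1/21 (Y(Q, V) = 1/(-3 - 18) = 1/(-21) = -1/21)
-3*((s - 4) + Y(0, 1)) = -3*((3 - 4) - 1/21) = -3*(-1 - 1/21) = -3*(-22/21) = 22/7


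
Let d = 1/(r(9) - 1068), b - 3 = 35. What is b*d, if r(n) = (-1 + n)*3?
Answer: -19/522 ≈ -0.036398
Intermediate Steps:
b = 38 (b = 3 + 35 = 38)
r(n) = -3 + 3*n
d = -1/1044 (d = 1/((-3 + 3*9) - 1068) = 1/((-3 + 27) - 1068) = 1/(24 - 1068) = 1/(-1044) = -1/1044 ≈ -0.00095785)
b*d = 38*(-1/1044) = -19/522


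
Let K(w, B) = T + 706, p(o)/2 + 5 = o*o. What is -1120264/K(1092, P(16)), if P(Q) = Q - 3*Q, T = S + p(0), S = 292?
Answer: -280066/247 ≈ -1133.9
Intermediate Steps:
p(o) = -10 + 2*o² (p(o) = -10 + 2*(o*o) = -10 + 2*o²)
T = 282 (T = 292 + (-10 + 2*0²) = 292 + (-10 + 2*0) = 292 + (-10 + 0) = 292 - 10 = 282)
P(Q) = -2*Q
K(w, B) = 988 (K(w, B) = 282 + 706 = 988)
-1120264/K(1092, P(16)) = -1120264/988 = -1120264*1/988 = -280066/247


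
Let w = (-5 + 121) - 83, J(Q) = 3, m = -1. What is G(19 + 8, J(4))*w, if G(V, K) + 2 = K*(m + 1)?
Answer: -66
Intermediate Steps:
G(V, K) = -2 (G(V, K) = -2 + K*(-1 + 1) = -2 + K*0 = -2 + 0 = -2)
w = 33 (w = 116 - 83 = 33)
G(19 + 8, J(4))*w = -2*33 = -66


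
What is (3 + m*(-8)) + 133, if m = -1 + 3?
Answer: 120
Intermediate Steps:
m = 2
(3 + m*(-8)) + 133 = (3 + 2*(-8)) + 133 = (3 - 16) + 133 = -13 + 133 = 120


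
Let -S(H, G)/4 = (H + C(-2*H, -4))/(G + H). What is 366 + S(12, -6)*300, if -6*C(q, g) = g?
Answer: -6502/3 ≈ -2167.3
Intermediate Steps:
C(q, g) = -g/6
S(H, G) = -4*(2/3 + H)/(G + H) (S(H, G) = -4*(H - 1/6*(-4))/(G + H) = -4*(H + 2/3)/(G + H) = -4*(2/3 + H)/(G + H))
366 + S(12, -6)*300 = 366 + ((-8/3 - 4*12)/(-6 + 12))*300 = 366 + ((-8/3 - 48)/6)*300 = 366 + ((1/6)*(-152/3))*300 = 366 - 76/9*300 = 366 - 7600/3 = -6502/3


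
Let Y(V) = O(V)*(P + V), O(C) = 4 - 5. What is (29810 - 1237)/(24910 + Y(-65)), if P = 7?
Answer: 28573/24968 ≈ 1.1444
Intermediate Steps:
O(C) = -1
Y(V) = -7 - V (Y(V) = -(7 + V) = -7 - V)
(29810 - 1237)/(24910 + Y(-65)) = (29810 - 1237)/(24910 + (-7 - 1*(-65))) = 28573/(24910 + (-7 + 65)) = 28573/(24910 + 58) = 28573/24968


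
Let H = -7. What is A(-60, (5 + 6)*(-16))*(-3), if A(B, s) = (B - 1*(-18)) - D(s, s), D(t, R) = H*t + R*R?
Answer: 96750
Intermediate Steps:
D(t, R) = R**2 - 7*t (D(t, R) = -7*t + R*R = -7*t + R**2 = R**2 - 7*t)
A(B, s) = 18 + B - s**2 + 7*s (A(B, s) = (B - 1*(-18)) - (s**2 - 7*s) = (B + 18) + (-s**2 + 7*s) = (18 + B) + (-s**2 + 7*s) = 18 + B - s**2 + 7*s)
A(-60, (5 + 6)*(-16))*(-3) = (18 - 60 - ((5 + 6)*(-16))**2 + 7*((5 + 6)*(-16)))*(-3) = (18 - 60 - (11*(-16))**2 + 7*(11*(-16)))*(-3) = (18 - 60 - 1*(-176)**2 + 7*(-176))*(-3) = (18 - 60 - 1*30976 - 1232)*(-3) = (18 - 60 - 30976 - 1232)*(-3) = -32250*(-3) = 96750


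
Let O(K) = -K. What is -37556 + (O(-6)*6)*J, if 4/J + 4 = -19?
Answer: -863932/23 ≈ -37562.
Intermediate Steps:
J = -4/23 (J = 4/(-4 - 19) = 4/(-23) = 4*(-1/23) = -4/23 ≈ -0.17391)
-37556 + (O(-6)*6)*J = -37556 + (-1*(-6)*6)*(-4/23) = -37556 + (6*6)*(-4/23) = -37556 + 36*(-4/23) = -37556 - 144/23 = -863932/23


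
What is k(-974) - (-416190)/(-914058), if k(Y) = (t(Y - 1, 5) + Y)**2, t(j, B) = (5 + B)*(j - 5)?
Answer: 17683834605703/152343 ≈ 1.1608e+8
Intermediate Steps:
t(j, B) = (-5 + j)*(5 + B) (t(j, B) = (5 + B)*(-5 + j) = (-5 + j)*(5 + B))
k(Y) = (-60 + 11*Y)**2 (k(Y) = ((-25 - 5*5 + 5*(Y - 1) + 5*(Y - 1)) + Y)**2 = ((-25 - 25 + 5*(-1 + Y) + 5*(-1 + Y)) + Y)**2 = ((-25 - 25 + (-5 + 5*Y) + (-5 + 5*Y)) + Y)**2 = ((-60 + 10*Y) + Y)**2 = (-60 + 11*Y)**2)
k(-974) - (-416190)/(-914058) = (-60 + 11*(-974))**2 - (-416190)/(-914058) = (-60 - 10714)**2 - (-416190)*(-1)/914058 = (-10774)**2 - 1*69365/152343 = 116079076 - 69365/152343 = 17683834605703/152343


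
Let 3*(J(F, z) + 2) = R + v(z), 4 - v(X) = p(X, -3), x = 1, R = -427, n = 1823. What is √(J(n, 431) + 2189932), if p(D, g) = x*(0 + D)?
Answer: 2*√4926702/3 ≈ 1479.7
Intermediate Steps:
p(D, g) = D (p(D, g) = 1*(0 + D) = 1*D = D)
v(X) = 4 - X
J(F, z) = -143 - z/3 (J(F, z) = -2 + (-427 + (4 - z))/3 = -2 + (-423 - z)/3 = -2 + (-141 - z/3) = -143 - z/3)
√(J(n, 431) + 2189932) = √((-143 - ⅓*431) + 2189932) = √((-143 - 431/3) + 2189932) = √(-860/3 + 2189932) = √(6568936/3) = 2*√4926702/3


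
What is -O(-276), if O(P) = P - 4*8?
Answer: 308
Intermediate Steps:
O(P) = -32 + P (O(P) = P - 32 = -32 + P)
-O(-276) = -(-32 - 276) = -1*(-308) = 308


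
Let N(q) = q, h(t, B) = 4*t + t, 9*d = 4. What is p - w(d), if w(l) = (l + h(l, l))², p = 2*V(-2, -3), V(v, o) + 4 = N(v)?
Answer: -172/9 ≈ -19.111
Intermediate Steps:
d = 4/9 (d = (⅑)*4 = 4/9 ≈ 0.44444)
h(t, B) = 5*t
V(v, o) = -4 + v
p = -12 (p = 2*(-4 - 2) = 2*(-6) = -12)
w(l) = 36*l² (w(l) = (l + 5*l)² = (6*l)² = 36*l²)
p - w(d) = -12 - 36*(4/9)² = -12 - 36*16/81 = -12 - 1*64/9 = -12 - 64/9 = -172/9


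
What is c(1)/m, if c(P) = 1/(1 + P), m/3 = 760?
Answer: 1/4560 ≈ 0.00021930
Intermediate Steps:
m = 2280 (m = 3*760 = 2280)
c(1)/m = 1/((1 + 1)*2280) = (1/2280)/2 = (1/2)*(1/2280) = 1/4560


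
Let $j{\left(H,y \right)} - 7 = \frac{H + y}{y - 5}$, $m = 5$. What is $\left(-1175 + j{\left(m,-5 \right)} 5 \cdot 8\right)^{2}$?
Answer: $801025$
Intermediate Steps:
$j{\left(H,y \right)} = 7 + \frac{H + y}{-5 + y}$ ($j{\left(H,y \right)} = 7 + \frac{H + y}{y - 5} = 7 + \frac{H + y}{-5 + y}$)
$\left(-1175 + j{\left(m,-5 \right)} 5 \cdot 8\right)^{2} = \left(-1175 + \frac{-35 + 5 + 8 \left(-5\right)}{-5 - 5} \cdot 5 \cdot 8\right)^{2} = \left(-1175 + \frac{-35 + 5 - 40}{-10} \cdot 5 \cdot 8\right)^{2} = \left(-1175 + \left(- \frac{1}{10}\right) \left(-70\right) 5 \cdot 8\right)^{2} = \left(-1175 + 7 \cdot 5 \cdot 8\right)^{2} = \left(-1175 + 35 \cdot 8\right)^{2} = \left(-1175 + 280\right)^{2} = \left(-895\right)^{2} = 801025$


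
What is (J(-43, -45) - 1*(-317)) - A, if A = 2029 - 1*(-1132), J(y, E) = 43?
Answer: -2801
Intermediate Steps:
A = 3161 (A = 2029 + 1132 = 3161)
(J(-43, -45) - 1*(-317)) - A = (43 - 1*(-317)) - 1*3161 = (43 + 317) - 3161 = 360 - 3161 = -2801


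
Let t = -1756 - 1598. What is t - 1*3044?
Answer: -6398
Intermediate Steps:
t = -3354
t - 1*3044 = -3354 - 1*3044 = -3354 - 3044 = -6398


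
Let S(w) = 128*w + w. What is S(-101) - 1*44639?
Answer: -57668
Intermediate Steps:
S(w) = 129*w
S(-101) - 1*44639 = 129*(-101) - 1*44639 = -13029 - 44639 = -57668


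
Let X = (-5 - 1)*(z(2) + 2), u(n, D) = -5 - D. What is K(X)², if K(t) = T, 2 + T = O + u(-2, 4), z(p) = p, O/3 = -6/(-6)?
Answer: 64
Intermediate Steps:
O = 3 (O = 3*(-6/(-6)) = 3*(-6*(-⅙)) = 3*1 = 3)
T = -8 (T = -2 + (3 + (-5 - 1*4)) = -2 + (3 + (-5 - 4)) = -2 + (3 - 9) = -2 - 6 = -8)
X = -24 (X = (-5 - 1)*(2 + 2) = -6*4 = -24)
K(t) = -8
K(X)² = (-8)² = 64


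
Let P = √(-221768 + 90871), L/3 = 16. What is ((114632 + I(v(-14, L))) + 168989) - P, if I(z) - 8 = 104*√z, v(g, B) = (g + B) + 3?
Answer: 283629 + 104*√37 - I*√130897 ≈ 2.8426e+5 - 361.8*I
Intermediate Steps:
L = 48 (L = 3*16 = 48)
v(g, B) = 3 + B + g (v(g, B) = (B + g) + 3 = 3 + B + g)
I(z) = 8 + 104*√z
P = I*√130897 (P = √(-130897) = I*√130897 ≈ 361.8*I)
((114632 + I(v(-14, L))) + 168989) - P = ((114632 + (8 + 104*√(3 + 48 - 14))) + 168989) - I*√130897 = ((114632 + (8 + 104*√37)) + 168989) - I*√130897 = ((114640 + 104*√37) + 168989) - I*√130897 = (283629 + 104*√37) - I*√130897 = 283629 + 104*√37 - I*√130897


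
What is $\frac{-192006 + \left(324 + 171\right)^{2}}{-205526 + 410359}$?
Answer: $\frac{53019}{204833} \approx 0.25884$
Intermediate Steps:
$\frac{-192006 + \left(324 + 171\right)^{2}}{-205526 + 410359} = \frac{-192006 + 495^{2}}{204833} = \left(-192006 + 245025\right) \frac{1}{204833} = 53019 \cdot \frac{1}{204833} = \frac{53019}{204833}$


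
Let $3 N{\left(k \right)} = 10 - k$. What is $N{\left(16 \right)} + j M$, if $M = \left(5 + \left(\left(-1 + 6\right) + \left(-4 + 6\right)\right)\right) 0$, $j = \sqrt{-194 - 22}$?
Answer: $-2$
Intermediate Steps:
$N{\left(k \right)} = \frac{10}{3} - \frac{k}{3}$ ($N{\left(k \right)} = \frac{10 - k}{3} = \frac{10}{3} - \frac{k}{3}$)
$j = 6 i \sqrt{6}$ ($j = \sqrt{-216} = 6 i \sqrt{6} \approx 14.697 i$)
$M = 0$ ($M = \left(5 + \left(5 + 2\right)\right) 0 = \left(5 + 7\right) 0 = 12 \cdot 0 = 0$)
$N{\left(16 \right)} + j M = \left(\frac{10}{3} - \frac{16}{3}\right) + 6 i \sqrt{6} \cdot 0 = \left(\frac{10}{3} - \frac{16}{3}\right) + 0 = -2 + 0 = -2$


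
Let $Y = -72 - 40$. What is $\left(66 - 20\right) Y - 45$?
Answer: $-5197$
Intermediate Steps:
$Y = -112$
$\left(66 - 20\right) Y - 45 = \left(66 - 20\right) \left(-112\right) - 45 = 46 \left(-112\right) - 45 = -5152 - 45 = -5197$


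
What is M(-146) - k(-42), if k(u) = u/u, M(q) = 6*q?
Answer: -877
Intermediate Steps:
k(u) = 1
M(-146) - k(-42) = 6*(-146) - 1*1 = -876 - 1 = -877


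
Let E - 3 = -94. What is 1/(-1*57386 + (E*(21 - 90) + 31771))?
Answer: -1/19336 ≈ -5.1717e-5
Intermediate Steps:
E = -91 (E = 3 - 94 = -91)
1/(-1*57386 + (E*(21 - 90) + 31771)) = 1/(-1*57386 + (-91*(21 - 90) + 31771)) = 1/(-57386 + (-91*(-69) + 31771)) = 1/(-57386 + (6279 + 31771)) = 1/(-57386 + 38050) = 1/(-19336) = -1/19336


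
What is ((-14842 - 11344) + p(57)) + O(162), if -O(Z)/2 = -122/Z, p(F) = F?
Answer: -2116327/81 ≈ -26128.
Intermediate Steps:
O(Z) = 244/Z (O(Z) = -(-244)/Z = 244/Z)
((-14842 - 11344) + p(57)) + O(162) = ((-14842 - 11344) + 57) + 244/162 = (-26186 + 57) + 244*(1/162) = -26129 + 122/81 = -2116327/81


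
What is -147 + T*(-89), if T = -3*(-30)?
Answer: -8157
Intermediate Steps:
T = 90
-147 + T*(-89) = -147 + 90*(-89) = -147 - 8010 = -8157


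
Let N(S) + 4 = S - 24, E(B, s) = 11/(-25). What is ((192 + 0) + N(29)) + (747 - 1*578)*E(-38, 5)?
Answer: 2966/25 ≈ 118.64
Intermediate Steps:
E(B, s) = -11/25 (E(B, s) = 11*(-1/25) = -11/25)
N(S) = -28 + S (N(S) = -4 + (S - 24) = -4 + (-24 + S) = -28 + S)
((192 + 0) + N(29)) + (747 - 1*578)*E(-38, 5) = ((192 + 0) + (-28 + 29)) + (747 - 1*578)*(-11/25) = (192 + 1) + (747 - 578)*(-11/25) = 193 + 169*(-11/25) = 193 - 1859/25 = 2966/25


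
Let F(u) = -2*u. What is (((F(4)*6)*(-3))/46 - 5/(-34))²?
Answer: 6568969/611524 ≈ 10.742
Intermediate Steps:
(((F(4)*6)*(-3))/46 - 5/(-34))² = (((-2*4*6)*(-3))/46 - 5/(-34))² = ((-8*6*(-3))*(1/46) - 5*(-1/34))² = (-48*(-3)*(1/46) + 5/34)² = (144*(1/46) + 5/34)² = (72/23 + 5/34)² = (2563/782)² = 6568969/611524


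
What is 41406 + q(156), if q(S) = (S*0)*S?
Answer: 41406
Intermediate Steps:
q(S) = 0 (q(S) = 0*S = 0)
41406 + q(156) = 41406 + 0 = 41406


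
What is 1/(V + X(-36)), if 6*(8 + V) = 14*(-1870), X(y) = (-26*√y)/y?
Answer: -39342/171977165 - 39*I/171977165 ≈ -0.00022876 - 2.2677e-7*I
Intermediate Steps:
X(y) = -26/√y
V = -13114/3 (V = -8 + (14*(-1870))/6 = -8 + (⅙)*(-26180) = -8 - 13090/3 = -13114/3 ≈ -4371.3)
1/(V + X(-36)) = 1/(-13114/3 - (-13)*I/3) = 1/(-13114/3 + 13*I/3) = 9*(-13114/3 - 13*I/3)/171977165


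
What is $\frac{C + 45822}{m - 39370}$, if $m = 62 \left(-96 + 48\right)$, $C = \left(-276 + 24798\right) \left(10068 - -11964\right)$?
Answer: $- \frac{270157263}{21173} \approx -12760.0$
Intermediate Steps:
$C = 540268704$ ($C = 24522 \left(10068 + \left(-438 + 12402\right)\right) = 24522 \left(10068 + 11964\right) = 24522 \cdot 22032 = 540268704$)
$m = -2976$ ($m = 62 \left(-48\right) = -2976$)
$\frac{C + 45822}{m - 39370} = \frac{540268704 + 45822}{-2976 - 39370} = \frac{540314526}{-42346} = 540314526 \left(- \frac{1}{42346}\right) = - \frac{270157263}{21173}$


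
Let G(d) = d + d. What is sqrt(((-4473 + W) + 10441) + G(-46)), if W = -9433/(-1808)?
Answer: sqrt(1201556233)/452 ≈ 76.689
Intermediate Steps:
W = 9433/1808 (W = -9433*(-1/1808) = 9433/1808 ≈ 5.2174)
G(d) = 2*d
sqrt(((-4473 + W) + 10441) + G(-46)) = sqrt(((-4473 + 9433/1808) + 10441) + 2*(-46)) = sqrt((-8077751/1808 + 10441) - 92) = sqrt(10799577/1808 - 92) = sqrt(10633241/1808) = sqrt(1201556233)/452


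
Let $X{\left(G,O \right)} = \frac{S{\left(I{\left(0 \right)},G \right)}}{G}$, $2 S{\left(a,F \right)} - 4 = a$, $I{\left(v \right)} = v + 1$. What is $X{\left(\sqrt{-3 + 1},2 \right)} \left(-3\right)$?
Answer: $\frac{15 i \sqrt{2}}{4} \approx 5.3033 i$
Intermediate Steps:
$I{\left(v \right)} = 1 + v$
$S{\left(a,F \right)} = 2 + \frac{a}{2}$
$X{\left(G,O \right)} = \frac{5}{2 G}$ ($X{\left(G,O \right)} = \frac{2 + \frac{1 + 0}{2}}{G} = \frac{2 + \frac{1}{2} \cdot 1}{G} = \frac{2 + \frac{1}{2}}{G} = \frac{5}{2 G}$)
$X{\left(\sqrt{-3 + 1},2 \right)} \left(-3\right) = \frac{5}{2 \sqrt{-3 + 1}} \left(-3\right) = \frac{5}{2 \sqrt{-2}} \left(-3\right) = \frac{5}{2 i \sqrt{2}} \left(-3\right) = \frac{5 \left(- \frac{i \sqrt{2}}{2}\right)}{2} \left(-3\right) = - \frac{5 i \sqrt{2}}{4} \left(-3\right) = \frac{15 i \sqrt{2}}{4}$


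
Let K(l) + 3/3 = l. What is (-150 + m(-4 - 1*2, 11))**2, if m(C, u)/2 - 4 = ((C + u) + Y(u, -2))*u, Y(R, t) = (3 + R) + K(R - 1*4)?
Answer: 166464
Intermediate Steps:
K(l) = -1 + l
Y(R, t) = -2 + 2*R (Y(R, t) = (3 + R) + (-1 + (R - 1*4)) = (3 + R) + (-1 + (R - 4)) = (3 + R) + (-1 + (-4 + R)) = (3 + R) + (-5 + R) = -2 + 2*R)
m(C, u) = 8 + 2*u*(-2 + C + 3*u) (m(C, u) = 8 + 2*(((C + u) + (-2 + 2*u))*u) = 8 + 2*((-2 + C + 3*u)*u) = 8 + 2*(u*(-2 + C + 3*u)) = 8 + 2*u*(-2 + C + 3*u))
(-150 + m(-4 - 1*2, 11))**2 = (-150 + (8 - 4*11 + 6*11**2 + 2*(-4 - 1*2)*11))**2 = (-150 + (8 - 44 + 6*121 + 2*(-4 - 2)*11))**2 = (-150 + (8 - 44 + 726 + 2*(-6)*11))**2 = (-150 + (8 - 44 + 726 - 132))**2 = (-150 + 558)**2 = 408**2 = 166464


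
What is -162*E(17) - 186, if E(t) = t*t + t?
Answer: -49758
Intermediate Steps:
E(t) = t + t² (E(t) = t² + t = t + t²)
-162*E(17) - 186 = -2754*(1 + 17) - 186 = -2754*18 - 186 = -162*306 - 186 = -49572 - 186 = -49758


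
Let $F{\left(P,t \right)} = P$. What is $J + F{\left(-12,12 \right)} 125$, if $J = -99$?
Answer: $-1599$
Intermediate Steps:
$J + F{\left(-12,12 \right)} 125 = -99 - 1500 = -1599$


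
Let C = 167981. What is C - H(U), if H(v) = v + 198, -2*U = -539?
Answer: 335027/2 ≈ 1.6751e+5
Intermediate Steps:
U = 539/2 (U = -1/2*(-539) = 539/2 ≈ 269.50)
H(v) = 198 + v
C - H(U) = 167981 - (198 + 539/2) = 167981 - 1*935/2 = 167981 - 935/2 = 335027/2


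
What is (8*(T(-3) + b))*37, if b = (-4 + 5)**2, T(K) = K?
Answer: -592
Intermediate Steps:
b = 1 (b = 1**2 = 1)
(8*(T(-3) + b))*37 = (8*(-3 + 1))*37 = (8*(-2))*37 = -16*37 = -592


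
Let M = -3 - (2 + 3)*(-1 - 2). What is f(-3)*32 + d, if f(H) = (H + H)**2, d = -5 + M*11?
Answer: 1279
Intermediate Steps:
M = 12 (M = -3 - 5*(-3) = -3 - 1*(-15) = -3 + 15 = 12)
d = 127 (d = -5 + 12*11 = -5 + 132 = 127)
f(H) = 4*H**2 (f(H) = (2*H)**2 = 4*H**2)
f(-3)*32 + d = (4*(-3)**2)*32 + 127 = (4*9)*32 + 127 = 36*32 + 127 = 1152 + 127 = 1279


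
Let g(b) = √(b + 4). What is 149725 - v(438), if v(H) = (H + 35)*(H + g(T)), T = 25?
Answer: -57449 - 473*√29 ≈ -59996.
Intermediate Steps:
g(b) = √(4 + b)
v(H) = (35 + H)*(H + √29) (v(H) = (H + 35)*(H + √(4 + 25)) = (35 + H)*(H + √29))
149725 - v(438) = 149725 - (438² + 35*438 + 35*√29 + 438*√29) = 149725 - (191844 + 15330 + 35*√29 + 438*√29) = 149725 - (207174 + 473*√29) = 149725 + (-207174 - 473*√29) = -57449 - 473*√29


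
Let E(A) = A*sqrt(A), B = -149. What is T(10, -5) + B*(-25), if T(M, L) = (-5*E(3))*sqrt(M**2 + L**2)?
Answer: 3725 - 75*sqrt(15) ≈ 3434.5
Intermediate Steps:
E(A) = A**(3/2)
T(M, L) = -15*sqrt(3)*sqrt(L**2 + M**2) (T(M, L) = (-15*sqrt(3))*sqrt(M**2 + L**2) = (-15*sqrt(3))*sqrt(L**2 + M**2) = -15*sqrt(3)*sqrt(L**2 + M**2))
T(10, -5) + B*(-25) = -15*sqrt(3*(-5)**2 + 3*10**2) - 149*(-25) = -15*sqrt(3*25 + 3*100) + 3725 = -15*sqrt(75 + 300) + 3725 = -75*sqrt(15) + 3725 = 3725 - 75*sqrt(15)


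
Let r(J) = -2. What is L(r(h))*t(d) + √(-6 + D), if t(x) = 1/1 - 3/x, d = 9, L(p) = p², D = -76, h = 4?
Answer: 8/3 + I*√82 ≈ 2.6667 + 9.0554*I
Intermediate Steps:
t(x) = 1 - 3/x (t(x) = 1*1 - 3/x = 1 - 3/x)
L(r(h))*t(d) + √(-6 + D) = (-2)²*((-3 + 9)/9) + √(-6 - 76) = 4*((⅑)*6) + √(-82) = 4*(⅔) + I*√82 = 8/3 + I*√82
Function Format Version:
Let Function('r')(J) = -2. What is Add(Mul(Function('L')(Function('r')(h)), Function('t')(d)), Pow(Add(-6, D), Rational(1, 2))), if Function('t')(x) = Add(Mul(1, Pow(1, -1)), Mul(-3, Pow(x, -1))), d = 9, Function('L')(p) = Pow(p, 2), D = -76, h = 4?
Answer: Add(Rational(8, 3), Mul(I, Pow(82, Rational(1, 2)))) ≈ Add(2.6667, Mul(9.0554, I))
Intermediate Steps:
Function('t')(x) = Add(1, Mul(-3, Pow(x, -1))) (Function('t')(x) = Add(Mul(1, 1), Mul(-3, Pow(x, -1))) = Add(1, Mul(-3, Pow(x, -1))))
Add(Mul(Function('L')(Function('r')(h)), Function('t')(d)), Pow(Add(-6, D), Rational(1, 2))) = Add(Mul(Pow(-2, 2), Mul(Pow(9, -1), Add(-3, 9))), Pow(Add(-6, -76), Rational(1, 2))) = Add(Mul(4, Mul(Rational(1, 9), 6)), Pow(-82, Rational(1, 2))) = Add(Mul(4, Rational(2, 3)), Mul(I, Pow(82, Rational(1, 2)))) = Add(Rational(8, 3), Mul(I, Pow(82, Rational(1, 2))))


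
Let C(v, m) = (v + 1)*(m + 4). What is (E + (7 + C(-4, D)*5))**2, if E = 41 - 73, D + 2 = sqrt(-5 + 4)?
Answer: 2800 + 1650*I ≈ 2800.0 + 1650.0*I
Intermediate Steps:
D = -2 + I (D = -2 + sqrt(-5 + 4) = -2 + sqrt(-1) = -2 + I ≈ -2.0 + 1.0*I)
C(v, m) = (1 + v)*(4 + m)
E = -32
(E + (7 + C(-4, D)*5))**2 = (-32 + (7 + (4 + (-2 + I) + 4*(-4) + (-2 + I)*(-4))*5))**2 = (-32 + (7 + (4 + (-2 + I) - 16 + (8 - 4*I))*5))**2 = (-32 + (7 + (-6 - 3*I)*5))**2 = (-32 + (7 + (-30 - 15*I)))**2 = (-32 + (-23 - 15*I))**2 = (-55 - 15*I)**2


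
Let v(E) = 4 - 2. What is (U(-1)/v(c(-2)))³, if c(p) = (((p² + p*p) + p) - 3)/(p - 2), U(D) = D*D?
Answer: ⅛ ≈ 0.12500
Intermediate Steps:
U(D) = D²
c(p) = (-3 + p + 2*p²)/(-2 + p) (c(p) = (((p² + p²) + p) - 3)/(-2 + p) = ((2*p² + p) - 3)/(-2 + p) = ((p + 2*p²) - 3)/(-2 + p) = (-3 + p + 2*p²)/(-2 + p))
v(E) = 2
(U(-1)/v(c(-2)))³ = ((-1)²/2)³ = (1*(½))³ = (½)³ = ⅛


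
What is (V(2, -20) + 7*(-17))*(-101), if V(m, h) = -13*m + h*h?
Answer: -25755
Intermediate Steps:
V(m, h) = h² - 13*m (V(m, h) = -13*m + h² = h² - 13*m)
(V(2, -20) + 7*(-17))*(-101) = (((-20)² - 13*2) + 7*(-17))*(-101) = ((400 - 26) - 119)*(-101) = (374 - 119)*(-101) = 255*(-101) = -25755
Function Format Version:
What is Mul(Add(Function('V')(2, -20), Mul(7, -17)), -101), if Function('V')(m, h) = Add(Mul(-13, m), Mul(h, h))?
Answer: -25755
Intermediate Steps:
Function('V')(m, h) = Add(Pow(h, 2), Mul(-13, m)) (Function('V')(m, h) = Add(Mul(-13, m), Pow(h, 2)) = Add(Pow(h, 2), Mul(-13, m)))
Mul(Add(Function('V')(2, -20), Mul(7, -17)), -101) = Mul(Add(Add(Pow(-20, 2), Mul(-13, 2)), Mul(7, -17)), -101) = Mul(Add(Add(400, -26), -119), -101) = Mul(Add(374, -119), -101) = Mul(255, -101) = -25755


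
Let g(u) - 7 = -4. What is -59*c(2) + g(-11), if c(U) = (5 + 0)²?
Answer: -1472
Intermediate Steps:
c(U) = 25 (c(U) = 5² = 25)
g(u) = 3 (g(u) = 7 - 4 = 3)
-59*c(2) + g(-11) = -59*25 + 3 = -1475 + 3 = -1472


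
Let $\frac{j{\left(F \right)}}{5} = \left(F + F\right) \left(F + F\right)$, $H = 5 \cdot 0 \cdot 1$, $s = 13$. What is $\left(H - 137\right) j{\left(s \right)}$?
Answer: $-463060$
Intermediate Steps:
$H = 0$ ($H = 0 \cdot 1 = 0$)
$j{\left(F \right)} = 20 F^{2}$ ($j{\left(F \right)} = 5 \left(F + F\right) \left(F + F\right) = 5 \cdot 2 F 2 F = 5 \cdot 4 F^{2} = 20 F^{2}$)
$\left(H - 137\right) j{\left(s \right)} = \left(0 - 137\right) 20 \cdot 13^{2} = - 137 \cdot 20 \cdot 169 = \left(-137\right) 3380 = -463060$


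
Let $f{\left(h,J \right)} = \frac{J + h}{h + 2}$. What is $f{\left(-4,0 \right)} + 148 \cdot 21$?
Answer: $3110$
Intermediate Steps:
$f{\left(h,J \right)} = \frac{J + h}{2 + h}$
$f{\left(-4,0 \right)} + 148 \cdot 21 = \frac{0 - 4}{2 - 4} + 148 \cdot 21 = \frac{1}{-2} \left(-4\right) + 3108 = \left(- \frac{1}{2}\right) \left(-4\right) + 3108 = 2 + 3108 = 3110$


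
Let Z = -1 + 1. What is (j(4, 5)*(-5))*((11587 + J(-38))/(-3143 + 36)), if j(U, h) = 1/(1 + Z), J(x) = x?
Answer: 57745/3107 ≈ 18.585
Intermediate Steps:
Z = 0
j(U, h) = 1 (j(U, h) = 1/(1 + 0) = 1/1 = 1)
(j(4, 5)*(-5))*((11587 + J(-38))/(-3143 + 36)) = (1*(-5))*((11587 - 38)/(-3143 + 36)) = -57745/(-3107) = -57745*(-1)/3107 = -5*(-11549/3107) = 57745/3107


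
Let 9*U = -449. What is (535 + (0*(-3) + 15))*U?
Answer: -246950/9 ≈ -27439.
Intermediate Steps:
U = -449/9 (U = (⅑)*(-449) = -449/9 ≈ -49.889)
(535 + (0*(-3) + 15))*U = (535 + (0*(-3) + 15))*(-449/9) = (535 + (0 + 15))*(-449/9) = (535 + 15)*(-449/9) = 550*(-449/9) = -246950/9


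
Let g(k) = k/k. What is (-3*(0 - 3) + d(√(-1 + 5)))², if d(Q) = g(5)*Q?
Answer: 121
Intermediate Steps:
g(k) = 1
d(Q) = Q (d(Q) = 1*Q = Q)
(-3*(0 - 3) + d(√(-1 + 5)))² = (-3*(0 - 3) + √(-1 + 5))² = (-3*(-3) + √4)² = (9 + 2)² = 11² = 121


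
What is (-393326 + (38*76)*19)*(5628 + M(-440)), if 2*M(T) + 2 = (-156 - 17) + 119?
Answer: -1895342400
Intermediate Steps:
M(T) = -28 (M(T) = -1 + ((-156 - 17) + 119)/2 = -1 + (-173 + 119)/2 = -1 + (½)*(-54) = -1 - 27 = -28)
(-393326 + (38*76)*19)*(5628 + M(-440)) = (-393326 + (38*76)*19)*(5628 - 28) = (-393326 + 2888*19)*5600 = (-393326 + 54872)*5600 = -338454*5600 = -1895342400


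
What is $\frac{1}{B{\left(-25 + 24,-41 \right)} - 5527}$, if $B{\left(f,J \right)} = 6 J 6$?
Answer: $- \frac{1}{7003} \approx -0.0001428$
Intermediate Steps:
$B{\left(f,J \right)} = 36 J$
$\frac{1}{B{\left(-25 + 24,-41 \right)} - 5527} = \frac{1}{36 \left(-41\right) - 5527} = \frac{1}{-1476 - 5527} = \frac{1}{-7003} = - \frac{1}{7003}$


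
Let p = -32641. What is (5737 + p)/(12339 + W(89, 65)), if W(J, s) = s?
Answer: -6726/3101 ≈ -2.1690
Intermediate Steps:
(5737 + p)/(12339 + W(89, 65)) = (5737 - 32641)/(12339 + 65) = -26904/12404 = -26904*1/12404 = -6726/3101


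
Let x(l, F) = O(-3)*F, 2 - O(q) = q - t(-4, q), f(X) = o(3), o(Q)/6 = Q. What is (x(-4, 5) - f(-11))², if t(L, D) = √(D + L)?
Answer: -126 + 70*I*√7 ≈ -126.0 + 185.2*I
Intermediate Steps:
o(Q) = 6*Q
f(X) = 18 (f(X) = 6*3 = 18)
O(q) = 2 + √(-4 + q) - q (O(q) = 2 - (q - √(q - 4)) = 2 - (q - √(-4 + q)) = 2 + (√(-4 + q) - q) = 2 + √(-4 + q) - q)
x(l, F) = F*(5 + I*√7) (x(l, F) = (2 + √(-4 - 3) - 1*(-3))*F = (2 + √(-7) + 3)*F = (2 + I*√7 + 3)*F = (5 + I*√7)*F = F*(5 + I*√7))
(x(-4, 5) - f(-11))² = (5*(5 + I*√7) - 1*18)² = ((25 + 5*I*√7) - 18)² = (7 + 5*I*√7)²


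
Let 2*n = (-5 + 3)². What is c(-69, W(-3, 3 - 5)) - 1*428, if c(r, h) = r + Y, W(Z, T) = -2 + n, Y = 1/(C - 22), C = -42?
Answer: -31809/64 ≈ -497.02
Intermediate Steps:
n = 2 (n = (-5 + 3)²/2 = (½)*(-2)² = (½)*4 = 2)
Y = -1/64 (Y = 1/(-42 - 22) = 1/(-64) = -1/64 ≈ -0.015625)
W(Z, T) = 0 (W(Z, T) = -2 + 2 = 0)
c(r, h) = -1/64 + r (c(r, h) = r - 1/64 = -1/64 + r)
c(-69, W(-3, 3 - 5)) - 1*428 = (-1/64 - 69) - 1*428 = -4417/64 - 428 = -31809/64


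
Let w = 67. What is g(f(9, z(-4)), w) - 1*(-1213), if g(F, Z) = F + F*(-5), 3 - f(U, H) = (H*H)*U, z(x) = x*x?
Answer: 10417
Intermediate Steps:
z(x) = x²
f(U, H) = 3 - U*H² (f(U, H) = 3 - H*H*U = 3 - H²*U = 3 - U*H²)
g(F, Z) = -4*F (g(F, Z) = F - 5*F = -4*F)
g(f(9, z(-4)), w) - 1*(-1213) = -4*(3 - 1*9*((-4)²)²) - 1*(-1213) = -4*(3 - 1*9*16²) + 1213 = -4*(3 - 1*9*256) + 1213 = -4*(3 - 2304) + 1213 = -4*(-2301) + 1213 = 9204 + 1213 = 10417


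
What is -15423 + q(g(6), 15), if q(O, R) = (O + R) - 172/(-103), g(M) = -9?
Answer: -1587779/103 ≈ -15415.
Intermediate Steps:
q(O, R) = 172/103 + O + R (q(O, R) = (O + R) - 172*(-1/103) = (O + R) + 172/103 = 172/103 + O + R)
-15423 + q(g(6), 15) = -15423 + (172/103 - 9 + 15) = -15423 + 790/103 = -1587779/103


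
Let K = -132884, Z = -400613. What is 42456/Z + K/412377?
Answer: -70742935804/165203587101 ≈ -0.42822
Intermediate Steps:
42456/Z + K/412377 = 42456/(-400613) - 132884/412377 = 42456*(-1/400613) - 132884*1/412377 = -42456/400613 - 132884/412377 = -70742935804/165203587101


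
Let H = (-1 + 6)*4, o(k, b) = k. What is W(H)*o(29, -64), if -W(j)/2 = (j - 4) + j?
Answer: -2088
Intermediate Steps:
H = 20 (H = 5*4 = 20)
W(j) = 8 - 4*j (W(j) = -2*((j - 4) + j) = -2*((-4 + j) + j) = -2*(-4 + 2*j) = 8 - 4*j)
W(H)*o(29, -64) = (8 - 4*20)*29 = (8 - 80)*29 = -72*29 = -2088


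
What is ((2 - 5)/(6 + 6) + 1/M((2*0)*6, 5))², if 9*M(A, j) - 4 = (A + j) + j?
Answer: 121/784 ≈ 0.15434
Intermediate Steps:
M(A, j) = 4/9 + A/9 + 2*j/9 (M(A, j) = 4/9 + ((A + j) + j)/9 = 4/9 + (A + 2*j)/9 = 4/9 + (A/9 + 2*j/9) = 4/9 + A/9 + 2*j/9)
((2 - 5)/(6 + 6) + 1/M((2*0)*6, 5))² = ((2 - 5)/(6 + 6) + 1/(4/9 + ((2*0)*6)/9 + (2/9)*5))² = (-3/12 + 1/(4/9 + (0*6)/9 + 10/9))² = (-3*1/12 + 1/(4/9 + (⅑)*0 + 10/9))² = (-¼ + 1/(4/9 + 0 + 10/9))² = (-¼ + 1/(14/9))² = (-¼ + 9/14)² = (11/28)² = 121/784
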